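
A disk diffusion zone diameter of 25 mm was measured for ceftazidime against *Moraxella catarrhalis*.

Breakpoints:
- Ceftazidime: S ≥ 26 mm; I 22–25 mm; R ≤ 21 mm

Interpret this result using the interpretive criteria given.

Intermediate

Ceftazidime 25 mm: in 22–25 mm — I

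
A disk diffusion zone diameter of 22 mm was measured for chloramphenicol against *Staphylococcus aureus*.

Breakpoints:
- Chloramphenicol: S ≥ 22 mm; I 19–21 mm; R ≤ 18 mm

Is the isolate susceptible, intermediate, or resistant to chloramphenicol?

S

Chloramphenicol 22 mm: ≥ 22 mm → Susceptible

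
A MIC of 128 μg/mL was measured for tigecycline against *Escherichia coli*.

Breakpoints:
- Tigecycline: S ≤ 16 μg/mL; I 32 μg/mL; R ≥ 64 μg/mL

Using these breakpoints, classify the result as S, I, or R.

Tigecycline 128 μg/mL: ≥ 64 μg/mL ⇒ Resistant

Resistant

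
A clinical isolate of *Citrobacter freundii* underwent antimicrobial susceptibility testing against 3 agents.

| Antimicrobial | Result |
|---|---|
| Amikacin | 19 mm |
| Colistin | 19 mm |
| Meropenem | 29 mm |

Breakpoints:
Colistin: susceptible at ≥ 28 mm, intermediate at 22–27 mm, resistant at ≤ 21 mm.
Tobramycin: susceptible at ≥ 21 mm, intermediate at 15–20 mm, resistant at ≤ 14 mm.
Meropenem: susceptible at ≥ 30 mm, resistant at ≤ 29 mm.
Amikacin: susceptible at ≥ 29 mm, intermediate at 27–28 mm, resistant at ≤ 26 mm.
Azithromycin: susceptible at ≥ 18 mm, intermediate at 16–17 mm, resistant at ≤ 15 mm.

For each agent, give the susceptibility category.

R, R, R

Amikacin 19 mm: ≤ 26 mm ⇒ R
Colistin 19 mm: ≤ 21 mm → resistant
Meropenem 29 mm: ≤ 29 mm ⇒ resistant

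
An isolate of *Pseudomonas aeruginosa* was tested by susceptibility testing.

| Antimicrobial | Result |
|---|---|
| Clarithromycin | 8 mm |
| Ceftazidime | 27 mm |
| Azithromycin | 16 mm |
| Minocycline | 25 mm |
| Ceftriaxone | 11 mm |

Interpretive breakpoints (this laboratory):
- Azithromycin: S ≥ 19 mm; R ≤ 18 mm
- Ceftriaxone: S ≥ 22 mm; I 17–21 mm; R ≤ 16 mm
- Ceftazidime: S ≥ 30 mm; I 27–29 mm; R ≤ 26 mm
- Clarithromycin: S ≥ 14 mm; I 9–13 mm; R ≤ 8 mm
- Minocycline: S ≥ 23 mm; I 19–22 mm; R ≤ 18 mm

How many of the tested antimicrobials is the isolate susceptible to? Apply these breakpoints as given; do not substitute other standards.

1

Clarithromycin (8 mm) ≤ 8 mm ⇒ R
Ceftazidime (27 mm) in 27–29 mm → Intermediate
Azithromycin (16 mm) ≤ 18 mm — R
Minocycline (25 mm) ≥ 23 mm → susceptible
Ceftriaxone: 11 mm is ≤ 16 mm ⇒ R
Susceptible: 1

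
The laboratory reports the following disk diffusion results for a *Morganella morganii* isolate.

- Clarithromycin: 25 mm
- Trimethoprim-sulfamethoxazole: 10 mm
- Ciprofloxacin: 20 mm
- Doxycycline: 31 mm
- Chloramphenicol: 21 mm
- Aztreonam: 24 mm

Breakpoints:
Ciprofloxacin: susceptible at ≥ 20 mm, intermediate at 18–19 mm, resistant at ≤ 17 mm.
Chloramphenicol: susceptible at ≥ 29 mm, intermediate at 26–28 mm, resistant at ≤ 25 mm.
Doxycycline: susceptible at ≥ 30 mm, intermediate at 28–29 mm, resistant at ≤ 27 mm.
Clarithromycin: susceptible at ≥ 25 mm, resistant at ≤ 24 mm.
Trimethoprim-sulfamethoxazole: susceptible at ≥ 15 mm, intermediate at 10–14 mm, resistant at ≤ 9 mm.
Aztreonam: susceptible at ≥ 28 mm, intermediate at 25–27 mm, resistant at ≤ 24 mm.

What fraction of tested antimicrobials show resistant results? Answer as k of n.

2 of 6

Clarithromycin: 25 mm is ≥ 25 mm ⇒ susceptible
Trimethoprim-sulfamethoxazole 10 mm: in 10–14 mm → Intermediate
Ciprofloxacin (20 mm) ≥ 20 mm ⇒ S
Doxycycline 31 mm: ≥ 30 mm — susceptible
Chloramphenicol: 21 mm is ≤ 25 mm → R
Aztreonam 24 mm: ≤ 24 mm → Resistant
Resistant: 2/6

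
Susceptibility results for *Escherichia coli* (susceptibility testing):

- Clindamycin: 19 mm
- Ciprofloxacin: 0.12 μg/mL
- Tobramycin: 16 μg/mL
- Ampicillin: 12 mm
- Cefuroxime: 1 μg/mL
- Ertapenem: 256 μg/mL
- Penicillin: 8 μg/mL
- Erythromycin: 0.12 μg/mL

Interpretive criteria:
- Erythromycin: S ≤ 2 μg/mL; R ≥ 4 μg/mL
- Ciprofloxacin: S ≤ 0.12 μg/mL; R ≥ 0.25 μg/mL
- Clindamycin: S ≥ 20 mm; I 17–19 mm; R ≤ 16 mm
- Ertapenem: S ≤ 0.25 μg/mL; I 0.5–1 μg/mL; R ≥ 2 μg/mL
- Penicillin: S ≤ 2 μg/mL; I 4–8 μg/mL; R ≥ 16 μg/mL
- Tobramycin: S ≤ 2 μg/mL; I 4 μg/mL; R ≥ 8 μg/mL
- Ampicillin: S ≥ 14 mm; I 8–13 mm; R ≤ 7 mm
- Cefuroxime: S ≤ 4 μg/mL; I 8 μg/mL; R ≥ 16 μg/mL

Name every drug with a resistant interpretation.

tobramycin, ertapenem

Clindamycin: 19 mm is in 17–19 mm — intermediate
Ciprofloxacin (0.12 μg/mL) ≤ 0.12 μg/mL ⇒ susceptible
Tobramycin: 16 μg/mL is ≥ 8 μg/mL → resistant
Ampicillin (12 mm) in 8–13 mm → I
Cefuroxime: 1 μg/mL is ≤ 4 μg/mL — S
Ertapenem (256 μg/mL) ≥ 2 μg/mL — resistant
Penicillin 8 μg/mL: in 4–8 μg/mL — I
Erythromycin (0.12 μg/mL) ≤ 2 μg/mL ⇒ susceptible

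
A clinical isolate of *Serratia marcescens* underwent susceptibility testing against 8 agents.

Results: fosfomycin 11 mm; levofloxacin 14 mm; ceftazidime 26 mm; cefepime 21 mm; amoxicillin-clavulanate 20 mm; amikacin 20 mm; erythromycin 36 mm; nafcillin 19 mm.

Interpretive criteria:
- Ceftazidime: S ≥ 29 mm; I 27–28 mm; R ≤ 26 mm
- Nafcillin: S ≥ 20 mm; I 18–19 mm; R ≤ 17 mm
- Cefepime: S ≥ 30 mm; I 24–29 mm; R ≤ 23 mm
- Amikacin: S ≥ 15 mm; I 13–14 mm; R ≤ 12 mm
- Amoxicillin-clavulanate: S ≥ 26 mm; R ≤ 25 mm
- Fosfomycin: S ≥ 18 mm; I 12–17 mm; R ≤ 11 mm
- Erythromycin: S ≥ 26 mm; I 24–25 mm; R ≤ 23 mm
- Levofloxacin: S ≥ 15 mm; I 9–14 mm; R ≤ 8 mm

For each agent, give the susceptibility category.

R, I, R, R, R, S, S, I

Fosfomycin 11 mm: ≤ 11 mm — resistant
Levofloxacin (14 mm) in 9–14 mm → Intermediate
Ceftazidime 26 mm: ≤ 26 mm → Resistant
Cefepime 21 mm: ≤ 23 mm → R
Amoxicillin-clavulanate (20 mm) ≤ 25 mm → resistant
Amikacin 20 mm: ≥ 15 mm ⇒ susceptible
Erythromycin 36 mm: ≥ 26 mm — susceptible
Nafcillin (19 mm) in 18–19 mm ⇒ Intermediate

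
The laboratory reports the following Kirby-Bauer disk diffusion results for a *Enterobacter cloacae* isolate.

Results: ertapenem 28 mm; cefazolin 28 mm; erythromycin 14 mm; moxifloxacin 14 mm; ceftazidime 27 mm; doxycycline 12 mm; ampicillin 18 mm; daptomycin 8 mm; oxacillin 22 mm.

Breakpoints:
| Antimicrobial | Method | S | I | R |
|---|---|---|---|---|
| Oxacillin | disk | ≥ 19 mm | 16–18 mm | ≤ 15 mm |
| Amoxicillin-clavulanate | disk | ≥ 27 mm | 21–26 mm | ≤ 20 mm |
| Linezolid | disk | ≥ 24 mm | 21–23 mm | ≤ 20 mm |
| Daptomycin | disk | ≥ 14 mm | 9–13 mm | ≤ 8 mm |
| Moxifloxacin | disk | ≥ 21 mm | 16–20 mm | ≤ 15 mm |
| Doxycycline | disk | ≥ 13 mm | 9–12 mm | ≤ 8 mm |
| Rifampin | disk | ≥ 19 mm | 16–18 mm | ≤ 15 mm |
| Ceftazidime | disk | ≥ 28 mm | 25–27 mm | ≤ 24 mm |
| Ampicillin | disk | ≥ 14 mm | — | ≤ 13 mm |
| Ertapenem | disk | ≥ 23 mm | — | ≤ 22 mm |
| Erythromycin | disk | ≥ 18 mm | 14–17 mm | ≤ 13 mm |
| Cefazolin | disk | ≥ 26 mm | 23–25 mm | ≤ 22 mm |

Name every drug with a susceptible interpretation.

ertapenem, cefazolin, ampicillin, oxacillin

Ertapenem (28 mm) ≥ 23 mm ⇒ Susceptible
Cefazolin 28 mm: ≥ 26 mm — S
Erythromycin 14 mm: in 14–17 mm ⇒ intermediate
Moxifloxacin: 14 mm is ≤ 15 mm — Resistant
Ceftazidime (27 mm) in 25–27 mm — intermediate
Doxycycline: 12 mm is in 9–12 mm — Intermediate
Ampicillin (18 mm) ≥ 14 mm → Susceptible
Daptomycin 8 mm: ≤ 8 mm — R
Oxacillin: 22 mm is ≥ 19 mm — Susceptible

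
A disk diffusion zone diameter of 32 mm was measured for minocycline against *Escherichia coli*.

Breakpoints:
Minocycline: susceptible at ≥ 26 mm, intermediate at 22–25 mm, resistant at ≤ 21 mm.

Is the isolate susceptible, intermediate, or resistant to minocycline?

S

Minocycline (32 mm) ≥ 26 mm ⇒ Susceptible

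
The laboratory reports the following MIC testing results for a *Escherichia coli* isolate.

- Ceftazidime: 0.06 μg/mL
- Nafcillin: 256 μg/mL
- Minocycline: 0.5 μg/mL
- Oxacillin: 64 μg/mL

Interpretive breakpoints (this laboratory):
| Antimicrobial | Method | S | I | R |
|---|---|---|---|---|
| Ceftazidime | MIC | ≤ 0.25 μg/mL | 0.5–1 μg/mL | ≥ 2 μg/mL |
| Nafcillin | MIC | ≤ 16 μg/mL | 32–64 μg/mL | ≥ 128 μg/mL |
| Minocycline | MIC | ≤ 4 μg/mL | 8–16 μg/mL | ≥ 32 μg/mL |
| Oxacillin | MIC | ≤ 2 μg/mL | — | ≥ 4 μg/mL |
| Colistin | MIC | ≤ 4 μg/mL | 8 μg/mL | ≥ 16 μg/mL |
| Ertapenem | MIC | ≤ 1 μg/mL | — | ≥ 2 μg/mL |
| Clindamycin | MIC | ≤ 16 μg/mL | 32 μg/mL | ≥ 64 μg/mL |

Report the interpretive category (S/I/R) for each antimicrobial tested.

S, R, S, R

Ceftazidime (0.06 μg/mL) ≤ 0.25 μg/mL — S
Nafcillin (256 μg/mL) ≥ 128 μg/mL — resistant
Minocycline: 0.5 μg/mL is ≤ 4 μg/mL ⇒ Susceptible
Oxacillin (64 μg/mL) ≥ 4 μg/mL — resistant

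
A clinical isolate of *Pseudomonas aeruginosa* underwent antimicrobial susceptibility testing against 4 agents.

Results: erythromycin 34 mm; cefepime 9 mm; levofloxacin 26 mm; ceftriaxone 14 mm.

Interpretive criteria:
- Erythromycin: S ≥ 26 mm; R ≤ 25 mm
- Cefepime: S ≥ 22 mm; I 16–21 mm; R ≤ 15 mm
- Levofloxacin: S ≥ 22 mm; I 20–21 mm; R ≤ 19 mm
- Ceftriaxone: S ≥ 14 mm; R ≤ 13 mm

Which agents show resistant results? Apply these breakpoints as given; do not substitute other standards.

Erythromycin 34 mm: ≥ 26 mm — S
Cefepime 9 mm: ≤ 15 mm — resistant
Levofloxacin: 26 mm is ≥ 22 mm → susceptible
Ceftriaxone: 14 mm is ≥ 14 mm → S

cefepime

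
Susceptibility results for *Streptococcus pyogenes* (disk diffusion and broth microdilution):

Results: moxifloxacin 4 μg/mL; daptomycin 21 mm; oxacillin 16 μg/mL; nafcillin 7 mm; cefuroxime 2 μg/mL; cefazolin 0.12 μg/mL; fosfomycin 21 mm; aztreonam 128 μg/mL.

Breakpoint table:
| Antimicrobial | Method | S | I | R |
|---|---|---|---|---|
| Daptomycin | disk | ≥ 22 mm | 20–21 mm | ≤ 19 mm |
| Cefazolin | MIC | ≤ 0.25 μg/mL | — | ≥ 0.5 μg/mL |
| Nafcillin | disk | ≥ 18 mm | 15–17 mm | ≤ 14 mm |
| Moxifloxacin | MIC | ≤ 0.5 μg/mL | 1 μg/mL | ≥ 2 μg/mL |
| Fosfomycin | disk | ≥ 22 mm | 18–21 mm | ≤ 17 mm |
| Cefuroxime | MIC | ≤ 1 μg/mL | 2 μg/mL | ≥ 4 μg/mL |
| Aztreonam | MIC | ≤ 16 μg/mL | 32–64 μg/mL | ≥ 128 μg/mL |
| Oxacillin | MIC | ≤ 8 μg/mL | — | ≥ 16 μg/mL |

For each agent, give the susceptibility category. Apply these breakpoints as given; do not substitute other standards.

Moxifloxacin: 4 μg/mL is ≥ 2 μg/mL ⇒ Resistant
Daptomycin 21 mm: in 20–21 mm ⇒ Intermediate
Oxacillin 16 μg/mL: ≥ 16 μg/mL → resistant
Nafcillin 7 mm: ≤ 14 mm ⇒ Resistant
Cefuroxime 2 μg/mL: = 2 μg/mL → Intermediate
Cefazolin (0.12 μg/mL) ≤ 0.25 μg/mL → Susceptible
Fosfomycin (21 mm) in 18–21 mm → Intermediate
Aztreonam: 128 μg/mL is ≥ 128 μg/mL — resistant

R, I, R, R, I, S, I, R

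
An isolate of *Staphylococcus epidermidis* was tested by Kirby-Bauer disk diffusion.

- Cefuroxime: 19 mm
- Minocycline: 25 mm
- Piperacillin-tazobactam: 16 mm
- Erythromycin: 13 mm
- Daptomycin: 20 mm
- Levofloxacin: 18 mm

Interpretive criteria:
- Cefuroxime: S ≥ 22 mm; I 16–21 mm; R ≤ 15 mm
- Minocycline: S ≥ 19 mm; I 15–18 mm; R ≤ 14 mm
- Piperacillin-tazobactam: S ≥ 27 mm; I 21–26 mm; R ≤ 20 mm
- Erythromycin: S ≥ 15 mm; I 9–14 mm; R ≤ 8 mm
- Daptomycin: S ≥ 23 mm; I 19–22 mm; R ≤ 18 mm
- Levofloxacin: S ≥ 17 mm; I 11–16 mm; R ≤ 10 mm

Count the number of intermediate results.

3

Cefuroxime 19 mm: in 16–21 mm → I
Minocycline 25 mm: ≥ 19 mm → S
Piperacillin-tazobactam: 16 mm is ≤ 20 mm → resistant
Erythromycin: 13 mm is in 9–14 mm — intermediate
Daptomycin 20 mm: in 19–22 mm → I
Levofloxacin: 18 mm is ≥ 17 mm → Susceptible
Intermediate: 3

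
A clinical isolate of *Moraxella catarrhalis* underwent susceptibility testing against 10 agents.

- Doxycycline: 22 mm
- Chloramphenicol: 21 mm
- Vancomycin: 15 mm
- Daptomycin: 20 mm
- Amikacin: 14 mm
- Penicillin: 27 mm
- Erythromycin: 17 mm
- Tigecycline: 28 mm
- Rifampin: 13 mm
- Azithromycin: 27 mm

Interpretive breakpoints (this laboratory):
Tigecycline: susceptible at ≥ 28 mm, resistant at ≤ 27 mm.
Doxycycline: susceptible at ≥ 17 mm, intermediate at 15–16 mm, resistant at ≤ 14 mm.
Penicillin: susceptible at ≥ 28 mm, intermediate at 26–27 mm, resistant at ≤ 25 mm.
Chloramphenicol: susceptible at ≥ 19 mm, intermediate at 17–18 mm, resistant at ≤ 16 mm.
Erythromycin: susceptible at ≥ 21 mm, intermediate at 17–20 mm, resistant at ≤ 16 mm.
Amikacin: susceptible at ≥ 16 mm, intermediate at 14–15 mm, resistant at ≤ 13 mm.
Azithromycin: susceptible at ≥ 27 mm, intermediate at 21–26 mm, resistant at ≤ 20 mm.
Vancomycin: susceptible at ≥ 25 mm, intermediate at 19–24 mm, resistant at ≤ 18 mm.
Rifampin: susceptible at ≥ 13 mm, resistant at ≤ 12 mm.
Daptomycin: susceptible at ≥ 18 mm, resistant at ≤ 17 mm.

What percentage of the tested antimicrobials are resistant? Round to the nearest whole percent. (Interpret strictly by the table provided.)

Doxycycline (22 mm) ≥ 17 mm → Susceptible
Chloramphenicol: 21 mm is ≥ 19 mm → S
Vancomycin (15 mm) ≤ 18 mm — R
Daptomycin 20 mm: ≥ 18 mm → susceptible
Amikacin 14 mm: in 14–15 mm — intermediate
Penicillin: 27 mm is in 26–27 mm — intermediate
Erythromycin 17 mm: in 17–20 mm — intermediate
Tigecycline (28 mm) ≥ 28 mm → S
Rifampin 13 mm: ≥ 13 mm — S
Azithromycin: 27 mm is ≥ 27 mm — Susceptible
Resistant: 1/10

10%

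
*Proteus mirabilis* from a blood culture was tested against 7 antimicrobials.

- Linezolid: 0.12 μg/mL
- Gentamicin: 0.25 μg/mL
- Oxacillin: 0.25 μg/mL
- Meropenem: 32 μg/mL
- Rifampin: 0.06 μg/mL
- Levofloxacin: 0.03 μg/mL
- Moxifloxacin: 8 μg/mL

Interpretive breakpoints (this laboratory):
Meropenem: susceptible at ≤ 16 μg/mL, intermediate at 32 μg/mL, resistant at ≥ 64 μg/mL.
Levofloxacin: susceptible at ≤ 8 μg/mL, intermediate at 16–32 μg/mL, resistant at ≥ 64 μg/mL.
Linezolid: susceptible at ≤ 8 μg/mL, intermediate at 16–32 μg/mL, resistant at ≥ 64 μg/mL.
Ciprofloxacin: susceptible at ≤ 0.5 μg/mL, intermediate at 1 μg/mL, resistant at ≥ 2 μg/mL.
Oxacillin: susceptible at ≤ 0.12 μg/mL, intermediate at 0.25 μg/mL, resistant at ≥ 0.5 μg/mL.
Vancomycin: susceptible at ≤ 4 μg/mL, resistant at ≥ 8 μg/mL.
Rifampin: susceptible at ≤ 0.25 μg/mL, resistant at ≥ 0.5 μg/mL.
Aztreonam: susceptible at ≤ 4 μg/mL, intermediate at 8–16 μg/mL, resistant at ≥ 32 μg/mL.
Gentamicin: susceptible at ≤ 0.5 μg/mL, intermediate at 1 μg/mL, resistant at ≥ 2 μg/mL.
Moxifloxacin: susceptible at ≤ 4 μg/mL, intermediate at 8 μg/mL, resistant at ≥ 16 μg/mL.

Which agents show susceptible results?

Linezolid: 0.12 μg/mL is ≤ 8 μg/mL → susceptible
Gentamicin (0.25 μg/mL) ≤ 0.5 μg/mL → susceptible
Oxacillin (0.25 μg/mL) = 0.25 μg/mL — Intermediate
Meropenem (32 μg/mL) = 32 μg/mL — I
Rifampin 0.06 μg/mL: ≤ 0.25 μg/mL ⇒ Susceptible
Levofloxacin: 0.03 μg/mL is ≤ 8 μg/mL — Susceptible
Moxifloxacin 8 μg/mL: = 8 μg/mL → intermediate

linezolid, gentamicin, rifampin, levofloxacin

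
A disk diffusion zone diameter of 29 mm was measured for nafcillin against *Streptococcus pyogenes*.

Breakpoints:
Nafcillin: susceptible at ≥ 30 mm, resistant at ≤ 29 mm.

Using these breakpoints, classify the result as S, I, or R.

Nafcillin (29 mm) ≤ 29 mm ⇒ R

R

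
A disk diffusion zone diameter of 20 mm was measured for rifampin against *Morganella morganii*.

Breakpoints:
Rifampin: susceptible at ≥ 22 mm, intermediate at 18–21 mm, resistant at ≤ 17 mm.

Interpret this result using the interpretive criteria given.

I

Rifampin: 20 mm is in 18–21 mm ⇒ Intermediate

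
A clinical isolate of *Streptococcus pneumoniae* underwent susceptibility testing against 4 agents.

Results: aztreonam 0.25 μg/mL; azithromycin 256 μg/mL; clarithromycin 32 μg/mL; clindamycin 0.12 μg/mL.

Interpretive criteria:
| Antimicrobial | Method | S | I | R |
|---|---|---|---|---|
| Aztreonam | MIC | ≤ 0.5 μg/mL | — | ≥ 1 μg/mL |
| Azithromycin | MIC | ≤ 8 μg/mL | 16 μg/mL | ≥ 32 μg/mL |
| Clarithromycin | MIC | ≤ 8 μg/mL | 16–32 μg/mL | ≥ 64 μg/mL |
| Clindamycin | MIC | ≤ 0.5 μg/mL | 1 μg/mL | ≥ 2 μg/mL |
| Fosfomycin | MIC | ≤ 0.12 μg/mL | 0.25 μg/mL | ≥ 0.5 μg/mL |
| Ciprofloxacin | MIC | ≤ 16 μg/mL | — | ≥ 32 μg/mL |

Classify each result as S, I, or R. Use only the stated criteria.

S, R, I, S

Aztreonam: 0.25 μg/mL is ≤ 0.5 μg/mL ⇒ susceptible
Azithromycin 256 μg/mL: ≥ 32 μg/mL — resistant
Clarithromycin 32 μg/mL: in 16–32 μg/mL → I
Clindamycin 0.12 μg/mL: ≤ 0.5 μg/mL ⇒ susceptible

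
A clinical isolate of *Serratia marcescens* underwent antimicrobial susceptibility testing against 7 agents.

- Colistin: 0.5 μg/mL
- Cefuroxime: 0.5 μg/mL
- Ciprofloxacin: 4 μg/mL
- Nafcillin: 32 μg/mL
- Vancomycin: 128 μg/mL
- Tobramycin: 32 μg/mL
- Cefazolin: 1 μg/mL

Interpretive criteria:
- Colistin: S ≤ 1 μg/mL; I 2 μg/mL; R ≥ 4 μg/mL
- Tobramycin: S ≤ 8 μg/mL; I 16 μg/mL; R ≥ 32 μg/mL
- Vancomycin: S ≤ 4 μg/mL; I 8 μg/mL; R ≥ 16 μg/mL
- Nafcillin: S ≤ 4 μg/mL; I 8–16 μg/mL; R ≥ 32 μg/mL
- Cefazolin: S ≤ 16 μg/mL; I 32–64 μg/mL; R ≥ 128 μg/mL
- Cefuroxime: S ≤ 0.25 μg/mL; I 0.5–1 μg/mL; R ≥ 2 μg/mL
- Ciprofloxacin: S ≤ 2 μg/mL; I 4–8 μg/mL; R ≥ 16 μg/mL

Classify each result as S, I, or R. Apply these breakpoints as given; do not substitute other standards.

Colistin (0.5 μg/mL) ≤ 1 μg/mL — Susceptible
Cefuroxime (0.5 μg/mL) in 0.5–1 μg/mL ⇒ I
Ciprofloxacin 4 μg/mL: in 4–8 μg/mL ⇒ I
Nafcillin 32 μg/mL: ≥ 32 μg/mL ⇒ resistant
Vancomycin 128 μg/mL: ≥ 16 μg/mL → Resistant
Tobramycin: 32 μg/mL is ≥ 32 μg/mL — R
Cefazolin (1 μg/mL) ≤ 16 μg/mL → S

S, I, I, R, R, R, S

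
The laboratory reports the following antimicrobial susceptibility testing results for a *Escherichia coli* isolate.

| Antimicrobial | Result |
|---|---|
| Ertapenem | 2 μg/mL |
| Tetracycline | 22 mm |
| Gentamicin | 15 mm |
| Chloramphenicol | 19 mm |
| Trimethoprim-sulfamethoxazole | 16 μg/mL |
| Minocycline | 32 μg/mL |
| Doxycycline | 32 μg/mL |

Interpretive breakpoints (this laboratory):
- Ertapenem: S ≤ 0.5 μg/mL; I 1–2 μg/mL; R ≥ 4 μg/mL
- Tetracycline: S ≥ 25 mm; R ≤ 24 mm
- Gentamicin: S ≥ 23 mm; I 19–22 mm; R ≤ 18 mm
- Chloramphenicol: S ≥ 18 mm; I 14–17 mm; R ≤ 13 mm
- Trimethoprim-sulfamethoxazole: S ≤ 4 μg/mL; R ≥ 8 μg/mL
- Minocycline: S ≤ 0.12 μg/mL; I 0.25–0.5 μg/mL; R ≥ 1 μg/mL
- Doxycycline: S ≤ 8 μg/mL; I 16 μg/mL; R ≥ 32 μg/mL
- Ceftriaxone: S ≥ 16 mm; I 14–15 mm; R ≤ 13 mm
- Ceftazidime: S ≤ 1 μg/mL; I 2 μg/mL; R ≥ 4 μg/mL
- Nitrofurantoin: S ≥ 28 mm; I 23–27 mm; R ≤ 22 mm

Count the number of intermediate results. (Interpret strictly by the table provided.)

Ertapenem (2 μg/mL) in 1–2 μg/mL — I
Tetracycline: 22 mm is ≤ 24 mm ⇒ resistant
Gentamicin (15 mm) ≤ 18 mm ⇒ R
Chloramphenicol: 19 mm is ≥ 18 mm ⇒ S
Trimethoprim-sulfamethoxazole: 16 μg/mL is ≥ 8 μg/mL → Resistant
Minocycline 32 μg/mL: ≥ 1 μg/mL ⇒ resistant
Doxycycline (32 μg/mL) ≥ 32 μg/mL — Resistant
Intermediate: 1

1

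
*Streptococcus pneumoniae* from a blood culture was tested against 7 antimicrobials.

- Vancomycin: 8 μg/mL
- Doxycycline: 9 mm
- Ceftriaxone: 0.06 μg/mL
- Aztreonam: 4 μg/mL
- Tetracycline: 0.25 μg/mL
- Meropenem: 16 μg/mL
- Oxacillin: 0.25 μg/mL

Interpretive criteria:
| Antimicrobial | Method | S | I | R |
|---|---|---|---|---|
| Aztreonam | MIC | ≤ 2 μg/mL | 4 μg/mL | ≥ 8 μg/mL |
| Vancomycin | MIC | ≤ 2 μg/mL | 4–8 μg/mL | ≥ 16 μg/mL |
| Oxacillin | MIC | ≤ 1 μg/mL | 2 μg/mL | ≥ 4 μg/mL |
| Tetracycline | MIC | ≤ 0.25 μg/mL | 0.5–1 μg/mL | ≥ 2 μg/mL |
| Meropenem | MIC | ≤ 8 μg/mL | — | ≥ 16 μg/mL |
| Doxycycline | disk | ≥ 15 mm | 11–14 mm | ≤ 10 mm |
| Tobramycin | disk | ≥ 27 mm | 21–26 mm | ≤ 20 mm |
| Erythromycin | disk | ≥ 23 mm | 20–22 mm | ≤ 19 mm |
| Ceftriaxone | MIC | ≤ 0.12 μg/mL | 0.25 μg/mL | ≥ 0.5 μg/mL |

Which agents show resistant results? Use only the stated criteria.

Vancomycin (8 μg/mL) in 4–8 μg/mL ⇒ Intermediate
Doxycycline 9 mm: ≤ 10 mm — R
Ceftriaxone: 0.06 μg/mL is ≤ 0.12 μg/mL → susceptible
Aztreonam: 4 μg/mL is = 4 μg/mL — I
Tetracycline: 0.25 μg/mL is ≤ 0.25 μg/mL → Susceptible
Meropenem: 16 μg/mL is ≥ 16 μg/mL — Resistant
Oxacillin 0.25 μg/mL: ≤ 1 μg/mL → susceptible

doxycycline, meropenem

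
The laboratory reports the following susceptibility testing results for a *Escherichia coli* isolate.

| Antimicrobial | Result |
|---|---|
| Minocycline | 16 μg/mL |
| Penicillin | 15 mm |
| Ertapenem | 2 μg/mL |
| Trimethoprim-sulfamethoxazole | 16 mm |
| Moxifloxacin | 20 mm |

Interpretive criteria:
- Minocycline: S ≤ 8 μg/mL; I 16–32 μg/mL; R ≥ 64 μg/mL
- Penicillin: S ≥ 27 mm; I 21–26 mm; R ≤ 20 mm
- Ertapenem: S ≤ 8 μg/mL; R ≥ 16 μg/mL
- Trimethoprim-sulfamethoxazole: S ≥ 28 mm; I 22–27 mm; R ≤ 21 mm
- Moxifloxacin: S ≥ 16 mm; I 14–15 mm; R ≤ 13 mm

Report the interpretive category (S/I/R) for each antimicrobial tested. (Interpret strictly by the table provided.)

Minocycline (16 μg/mL) in 16–32 μg/mL → intermediate
Penicillin: 15 mm is ≤ 20 mm → R
Ertapenem 2 μg/mL: ≤ 8 μg/mL — S
Trimethoprim-sulfamethoxazole (16 mm) ≤ 21 mm — resistant
Moxifloxacin: 20 mm is ≥ 16 mm ⇒ S

I, R, S, R, S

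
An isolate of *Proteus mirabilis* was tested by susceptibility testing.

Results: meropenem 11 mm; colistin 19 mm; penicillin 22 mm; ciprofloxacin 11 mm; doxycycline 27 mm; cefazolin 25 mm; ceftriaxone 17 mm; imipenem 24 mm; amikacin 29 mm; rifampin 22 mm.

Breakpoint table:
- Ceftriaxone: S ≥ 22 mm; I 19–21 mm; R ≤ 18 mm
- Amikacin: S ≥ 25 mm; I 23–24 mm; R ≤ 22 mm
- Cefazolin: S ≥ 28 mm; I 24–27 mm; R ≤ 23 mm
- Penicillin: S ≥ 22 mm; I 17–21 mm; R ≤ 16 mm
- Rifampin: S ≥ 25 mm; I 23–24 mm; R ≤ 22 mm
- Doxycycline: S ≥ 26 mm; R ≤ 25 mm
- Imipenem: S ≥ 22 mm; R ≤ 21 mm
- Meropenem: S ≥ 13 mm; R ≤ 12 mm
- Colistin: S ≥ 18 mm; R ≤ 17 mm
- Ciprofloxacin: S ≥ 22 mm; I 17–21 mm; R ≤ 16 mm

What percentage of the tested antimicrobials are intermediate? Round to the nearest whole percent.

Meropenem (11 mm) ≤ 12 mm → R
Colistin 19 mm: ≥ 18 mm — Susceptible
Penicillin (22 mm) ≥ 22 mm — susceptible
Ciprofloxacin (11 mm) ≤ 16 mm → R
Doxycycline: 27 mm is ≥ 26 mm — susceptible
Cefazolin (25 mm) in 24–27 mm — Intermediate
Ceftriaxone: 17 mm is ≤ 18 mm — R
Imipenem (24 mm) ≥ 22 mm → S
Amikacin: 29 mm is ≥ 25 mm ⇒ susceptible
Rifampin (22 mm) ≤ 22 mm — resistant
Intermediate: 1/10

10%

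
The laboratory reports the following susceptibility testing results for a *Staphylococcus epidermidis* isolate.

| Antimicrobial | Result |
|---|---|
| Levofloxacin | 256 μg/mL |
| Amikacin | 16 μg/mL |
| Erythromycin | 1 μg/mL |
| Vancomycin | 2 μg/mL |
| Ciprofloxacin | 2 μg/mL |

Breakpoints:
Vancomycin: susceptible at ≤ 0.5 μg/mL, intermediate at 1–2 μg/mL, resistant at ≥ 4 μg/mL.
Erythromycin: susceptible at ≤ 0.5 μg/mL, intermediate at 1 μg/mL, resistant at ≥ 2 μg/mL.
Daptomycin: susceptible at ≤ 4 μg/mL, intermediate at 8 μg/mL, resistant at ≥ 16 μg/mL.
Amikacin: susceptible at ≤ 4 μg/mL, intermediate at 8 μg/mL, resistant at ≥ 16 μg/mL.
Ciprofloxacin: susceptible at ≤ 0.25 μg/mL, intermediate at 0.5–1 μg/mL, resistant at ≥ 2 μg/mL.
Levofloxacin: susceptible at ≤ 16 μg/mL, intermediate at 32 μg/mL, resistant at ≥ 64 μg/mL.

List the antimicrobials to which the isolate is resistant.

Levofloxacin (256 μg/mL) ≥ 64 μg/mL ⇒ resistant
Amikacin: 16 μg/mL is ≥ 16 μg/mL ⇒ resistant
Erythromycin 1 μg/mL: = 1 μg/mL ⇒ Intermediate
Vancomycin (2 μg/mL) in 1–2 μg/mL ⇒ intermediate
Ciprofloxacin (2 μg/mL) ≥ 2 μg/mL → R

levofloxacin, amikacin, ciprofloxacin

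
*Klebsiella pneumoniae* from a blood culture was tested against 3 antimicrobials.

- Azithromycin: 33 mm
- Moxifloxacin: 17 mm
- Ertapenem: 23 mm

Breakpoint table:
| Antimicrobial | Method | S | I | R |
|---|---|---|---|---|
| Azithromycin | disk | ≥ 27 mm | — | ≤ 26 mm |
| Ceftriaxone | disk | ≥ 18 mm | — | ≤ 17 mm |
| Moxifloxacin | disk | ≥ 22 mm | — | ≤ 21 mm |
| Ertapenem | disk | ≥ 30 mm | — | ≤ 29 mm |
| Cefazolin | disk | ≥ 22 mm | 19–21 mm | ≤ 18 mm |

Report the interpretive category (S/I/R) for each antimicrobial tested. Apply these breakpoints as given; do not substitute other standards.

Azithromycin (33 mm) ≥ 27 mm — S
Moxifloxacin (17 mm) ≤ 21 mm ⇒ resistant
Ertapenem (23 mm) ≤ 29 mm → Resistant

S, R, R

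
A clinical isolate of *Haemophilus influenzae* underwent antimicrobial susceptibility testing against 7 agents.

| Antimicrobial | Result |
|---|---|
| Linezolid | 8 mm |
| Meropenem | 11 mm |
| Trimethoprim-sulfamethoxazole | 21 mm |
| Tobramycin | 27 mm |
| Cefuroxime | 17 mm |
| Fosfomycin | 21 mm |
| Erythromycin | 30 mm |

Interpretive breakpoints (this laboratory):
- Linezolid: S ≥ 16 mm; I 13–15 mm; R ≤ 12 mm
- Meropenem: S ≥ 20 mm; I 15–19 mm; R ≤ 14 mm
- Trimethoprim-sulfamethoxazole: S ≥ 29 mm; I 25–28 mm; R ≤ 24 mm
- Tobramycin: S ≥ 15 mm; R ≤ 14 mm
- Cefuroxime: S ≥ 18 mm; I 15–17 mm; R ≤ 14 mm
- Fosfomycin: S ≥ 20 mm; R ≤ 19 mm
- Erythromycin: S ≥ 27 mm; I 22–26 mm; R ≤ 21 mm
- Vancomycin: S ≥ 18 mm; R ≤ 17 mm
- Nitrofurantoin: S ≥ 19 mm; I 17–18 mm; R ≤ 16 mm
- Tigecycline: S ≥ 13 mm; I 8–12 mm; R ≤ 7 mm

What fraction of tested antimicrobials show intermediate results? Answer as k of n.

1 of 7

Linezolid (8 mm) ≤ 12 mm → R
Meropenem 11 mm: ≤ 14 mm ⇒ Resistant
Trimethoprim-sulfamethoxazole: 21 mm is ≤ 24 mm ⇒ resistant
Tobramycin (27 mm) ≥ 15 mm — susceptible
Cefuroxime 17 mm: in 15–17 mm — I
Fosfomycin (21 mm) ≥ 20 mm ⇒ susceptible
Erythromycin (30 mm) ≥ 27 mm ⇒ S
Intermediate: 1/7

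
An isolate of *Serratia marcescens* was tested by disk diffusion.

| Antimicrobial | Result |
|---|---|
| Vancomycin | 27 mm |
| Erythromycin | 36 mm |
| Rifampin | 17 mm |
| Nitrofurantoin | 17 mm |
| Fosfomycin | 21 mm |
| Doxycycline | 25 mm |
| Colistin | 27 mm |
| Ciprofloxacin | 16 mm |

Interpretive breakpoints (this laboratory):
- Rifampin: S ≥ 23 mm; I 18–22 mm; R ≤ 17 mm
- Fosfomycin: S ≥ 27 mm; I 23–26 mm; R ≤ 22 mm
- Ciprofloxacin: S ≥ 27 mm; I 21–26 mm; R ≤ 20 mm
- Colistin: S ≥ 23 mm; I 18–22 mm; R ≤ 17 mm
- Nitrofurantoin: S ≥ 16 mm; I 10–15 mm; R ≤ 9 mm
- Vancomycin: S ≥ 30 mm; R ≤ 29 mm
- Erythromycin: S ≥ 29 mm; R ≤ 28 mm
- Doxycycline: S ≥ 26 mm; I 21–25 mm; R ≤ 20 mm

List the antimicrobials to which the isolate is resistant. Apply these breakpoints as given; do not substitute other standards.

Vancomycin (27 mm) ≤ 29 mm ⇒ R
Erythromycin (36 mm) ≥ 29 mm — S
Rifampin (17 mm) ≤ 17 mm → resistant
Nitrofurantoin: 17 mm is ≥ 16 mm — Susceptible
Fosfomycin: 21 mm is ≤ 22 mm — R
Doxycycline: 25 mm is in 21–25 mm → Intermediate
Colistin: 27 mm is ≥ 23 mm → susceptible
Ciprofloxacin 16 mm: ≤ 20 mm — R

vancomycin, rifampin, fosfomycin, ciprofloxacin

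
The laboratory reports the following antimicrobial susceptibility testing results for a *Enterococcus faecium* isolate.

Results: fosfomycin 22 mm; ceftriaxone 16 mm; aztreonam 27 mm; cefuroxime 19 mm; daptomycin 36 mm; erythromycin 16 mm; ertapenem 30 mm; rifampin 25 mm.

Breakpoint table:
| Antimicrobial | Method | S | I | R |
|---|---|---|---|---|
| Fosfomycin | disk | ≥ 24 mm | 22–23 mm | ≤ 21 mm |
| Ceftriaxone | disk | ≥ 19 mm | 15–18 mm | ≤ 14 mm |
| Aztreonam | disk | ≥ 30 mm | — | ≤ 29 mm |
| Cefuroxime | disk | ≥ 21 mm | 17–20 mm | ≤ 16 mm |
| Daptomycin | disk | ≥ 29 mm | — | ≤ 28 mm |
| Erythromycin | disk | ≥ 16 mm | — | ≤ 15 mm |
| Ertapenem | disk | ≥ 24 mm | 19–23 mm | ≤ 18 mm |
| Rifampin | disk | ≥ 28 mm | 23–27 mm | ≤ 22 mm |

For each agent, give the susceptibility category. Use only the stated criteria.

I, I, R, I, S, S, S, I

Fosfomycin 22 mm: in 22–23 mm ⇒ I
Ceftriaxone (16 mm) in 15–18 mm ⇒ I
Aztreonam (27 mm) ≤ 29 mm ⇒ resistant
Cefuroxime: 19 mm is in 17–20 mm → Intermediate
Daptomycin 36 mm: ≥ 29 mm — S
Erythromycin 16 mm: ≥ 16 mm — Susceptible
Ertapenem 30 mm: ≥ 24 mm — susceptible
Rifampin 25 mm: in 23–27 mm — Intermediate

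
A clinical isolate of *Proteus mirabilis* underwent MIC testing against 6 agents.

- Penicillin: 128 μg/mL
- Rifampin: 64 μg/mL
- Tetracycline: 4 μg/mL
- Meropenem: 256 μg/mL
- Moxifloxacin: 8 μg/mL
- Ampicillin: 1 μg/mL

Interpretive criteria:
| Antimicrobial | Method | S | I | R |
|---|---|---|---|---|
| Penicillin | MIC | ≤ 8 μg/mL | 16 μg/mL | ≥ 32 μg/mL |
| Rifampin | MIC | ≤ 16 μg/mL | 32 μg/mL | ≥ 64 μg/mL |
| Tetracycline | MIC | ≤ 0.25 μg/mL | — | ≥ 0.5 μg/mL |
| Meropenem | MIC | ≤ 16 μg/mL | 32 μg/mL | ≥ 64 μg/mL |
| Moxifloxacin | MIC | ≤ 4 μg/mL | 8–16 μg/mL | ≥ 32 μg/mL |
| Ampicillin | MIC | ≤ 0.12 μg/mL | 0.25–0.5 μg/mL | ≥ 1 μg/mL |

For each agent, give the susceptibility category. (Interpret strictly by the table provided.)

Penicillin (128 μg/mL) ≥ 32 μg/mL ⇒ resistant
Rifampin (64 μg/mL) ≥ 64 μg/mL → resistant
Tetracycline 4 μg/mL: ≥ 0.5 μg/mL ⇒ resistant
Meropenem (256 μg/mL) ≥ 64 μg/mL ⇒ R
Moxifloxacin 8 μg/mL: in 8–16 μg/mL → I
Ampicillin 1 μg/mL: ≥ 1 μg/mL → R

R, R, R, R, I, R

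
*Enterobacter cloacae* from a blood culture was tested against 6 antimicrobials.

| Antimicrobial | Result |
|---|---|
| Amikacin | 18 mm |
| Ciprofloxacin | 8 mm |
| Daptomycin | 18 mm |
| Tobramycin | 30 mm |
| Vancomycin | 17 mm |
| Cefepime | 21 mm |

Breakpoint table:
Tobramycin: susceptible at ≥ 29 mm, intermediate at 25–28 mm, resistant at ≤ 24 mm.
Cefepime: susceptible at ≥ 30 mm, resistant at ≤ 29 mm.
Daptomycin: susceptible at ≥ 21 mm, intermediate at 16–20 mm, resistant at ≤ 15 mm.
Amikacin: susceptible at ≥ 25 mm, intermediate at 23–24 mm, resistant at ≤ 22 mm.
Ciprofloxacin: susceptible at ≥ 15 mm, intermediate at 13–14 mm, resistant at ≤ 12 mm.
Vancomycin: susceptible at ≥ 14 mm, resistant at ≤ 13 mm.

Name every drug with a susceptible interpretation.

Amikacin: 18 mm is ≤ 22 mm ⇒ R
Ciprofloxacin (8 mm) ≤ 12 mm ⇒ resistant
Daptomycin (18 mm) in 16–20 mm → Intermediate
Tobramycin: 30 mm is ≥ 29 mm — susceptible
Vancomycin 17 mm: ≥ 14 mm — Susceptible
Cefepime (21 mm) ≤ 29 mm → R

tobramycin, vancomycin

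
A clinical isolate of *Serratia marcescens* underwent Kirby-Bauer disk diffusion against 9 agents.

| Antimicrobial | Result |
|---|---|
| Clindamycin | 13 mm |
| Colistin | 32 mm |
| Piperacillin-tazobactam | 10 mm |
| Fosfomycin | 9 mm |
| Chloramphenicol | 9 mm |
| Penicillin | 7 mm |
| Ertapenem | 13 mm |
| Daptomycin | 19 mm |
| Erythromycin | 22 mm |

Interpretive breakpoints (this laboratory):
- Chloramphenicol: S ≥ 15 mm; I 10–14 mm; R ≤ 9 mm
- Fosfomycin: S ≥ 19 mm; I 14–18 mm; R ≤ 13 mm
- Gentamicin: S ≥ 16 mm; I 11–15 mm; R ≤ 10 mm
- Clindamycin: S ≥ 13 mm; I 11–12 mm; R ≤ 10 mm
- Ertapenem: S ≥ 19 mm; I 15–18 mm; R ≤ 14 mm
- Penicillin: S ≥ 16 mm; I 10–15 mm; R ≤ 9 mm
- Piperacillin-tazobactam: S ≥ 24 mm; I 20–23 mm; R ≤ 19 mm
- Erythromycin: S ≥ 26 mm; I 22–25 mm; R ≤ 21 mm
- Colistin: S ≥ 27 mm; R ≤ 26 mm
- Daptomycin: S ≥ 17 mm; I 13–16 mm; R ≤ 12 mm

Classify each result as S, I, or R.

S, S, R, R, R, R, R, S, I

Clindamycin (13 mm) ≥ 13 mm — Susceptible
Colistin (32 mm) ≥ 27 mm — susceptible
Piperacillin-tazobactam (10 mm) ≤ 19 mm ⇒ R
Fosfomycin 9 mm: ≤ 13 mm ⇒ Resistant
Chloramphenicol 9 mm: ≤ 9 mm — resistant
Penicillin: 7 mm is ≤ 9 mm — Resistant
Ertapenem (13 mm) ≤ 14 mm — Resistant
Daptomycin (19 mm) ≥ 17 mm ⇒ S
Erythromycin 22 mm: in 22–25 mm ⇒ intermediate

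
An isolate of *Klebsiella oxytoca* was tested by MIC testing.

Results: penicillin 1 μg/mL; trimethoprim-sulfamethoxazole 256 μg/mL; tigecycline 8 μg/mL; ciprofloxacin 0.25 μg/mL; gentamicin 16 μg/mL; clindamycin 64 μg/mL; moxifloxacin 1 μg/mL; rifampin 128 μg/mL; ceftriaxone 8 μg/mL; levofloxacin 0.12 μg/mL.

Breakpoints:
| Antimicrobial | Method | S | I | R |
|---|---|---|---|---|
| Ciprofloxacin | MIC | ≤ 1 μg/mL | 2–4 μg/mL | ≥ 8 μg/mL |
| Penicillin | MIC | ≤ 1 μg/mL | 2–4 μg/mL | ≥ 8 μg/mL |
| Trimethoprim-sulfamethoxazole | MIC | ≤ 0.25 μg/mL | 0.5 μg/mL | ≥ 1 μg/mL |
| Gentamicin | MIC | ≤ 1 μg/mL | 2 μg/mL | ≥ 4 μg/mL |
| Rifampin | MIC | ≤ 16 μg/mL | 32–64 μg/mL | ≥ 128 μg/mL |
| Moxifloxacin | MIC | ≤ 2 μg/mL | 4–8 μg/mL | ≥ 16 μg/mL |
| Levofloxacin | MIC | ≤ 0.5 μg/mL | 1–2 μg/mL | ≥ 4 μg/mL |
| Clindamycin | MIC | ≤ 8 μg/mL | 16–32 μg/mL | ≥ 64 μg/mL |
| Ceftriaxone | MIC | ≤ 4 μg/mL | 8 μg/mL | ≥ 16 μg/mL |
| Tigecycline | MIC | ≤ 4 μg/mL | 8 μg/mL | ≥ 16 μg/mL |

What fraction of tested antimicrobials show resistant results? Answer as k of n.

Penicillin: 1 μg/mL is ≤ 1 μg/mL → susceptible
Trimethoprim-sulfamethoxazole (256 μg/mL) ≥ 1 μg/mL → Resistant
Tigecycline 8 μg/mL: = 8 μg/mL — I
Ciprofloxacin (0.25 μg/mL) ≤ 1 μg/mL — Susceptible
Gentamicin: 16 μg/mL is ≥ 4 μg/mL ⇒ resistant
Clindamycin: 64 μg/mL is ≥ 64 μg/mL → Resistant
Moxifloxacin: 1 μg/mL is ≤ 2 μg/mL — S
Rifampin (128 μg/mL) ≥ 128 μg/mL → R
Ceftriaxone (8 μg/mL) = 8 μg/mL — intermediate
Levofloxacin 0.12 μg/mL: ≤ 0.5 μg/mL → susceptible
Resistant: 4/10

4 of 10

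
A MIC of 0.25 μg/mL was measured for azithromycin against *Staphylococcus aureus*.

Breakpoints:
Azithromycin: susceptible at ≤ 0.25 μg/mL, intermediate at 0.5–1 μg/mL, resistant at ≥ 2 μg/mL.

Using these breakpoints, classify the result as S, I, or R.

Azithromycin (0.25 μg/mL) ≤ 0.25 μg/mL ⇒ Susceptible

S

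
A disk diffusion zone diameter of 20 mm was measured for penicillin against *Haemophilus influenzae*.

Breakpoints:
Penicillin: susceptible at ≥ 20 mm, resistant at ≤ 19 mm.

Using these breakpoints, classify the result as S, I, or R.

Susceptible

Penicillin (20 mm) ≥ 20 mm — Susceptible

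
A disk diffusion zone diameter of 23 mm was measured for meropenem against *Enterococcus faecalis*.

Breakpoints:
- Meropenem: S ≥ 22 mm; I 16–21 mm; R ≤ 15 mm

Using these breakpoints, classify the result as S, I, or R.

Susceptible

Meropenem: 23 mm is ≥ 22 mm → Susceptible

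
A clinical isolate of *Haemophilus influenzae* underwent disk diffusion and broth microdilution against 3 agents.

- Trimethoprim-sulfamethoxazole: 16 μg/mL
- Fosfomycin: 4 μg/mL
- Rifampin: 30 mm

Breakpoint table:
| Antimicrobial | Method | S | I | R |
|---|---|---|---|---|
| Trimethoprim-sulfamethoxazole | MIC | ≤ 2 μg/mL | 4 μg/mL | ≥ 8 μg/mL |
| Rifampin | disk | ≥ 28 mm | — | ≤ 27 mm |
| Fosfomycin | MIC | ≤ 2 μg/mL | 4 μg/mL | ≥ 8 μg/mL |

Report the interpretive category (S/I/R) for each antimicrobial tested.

Trimethoprim-sulfamethoxazole (16 μg/mL) ≥ 8 μg/mL ⇒ Resistant
Fosfomycin: 4 μg/mL is = 4 μg/mL — I
Rifampin (30 mm) ≥ 28 mm — S

R, I, S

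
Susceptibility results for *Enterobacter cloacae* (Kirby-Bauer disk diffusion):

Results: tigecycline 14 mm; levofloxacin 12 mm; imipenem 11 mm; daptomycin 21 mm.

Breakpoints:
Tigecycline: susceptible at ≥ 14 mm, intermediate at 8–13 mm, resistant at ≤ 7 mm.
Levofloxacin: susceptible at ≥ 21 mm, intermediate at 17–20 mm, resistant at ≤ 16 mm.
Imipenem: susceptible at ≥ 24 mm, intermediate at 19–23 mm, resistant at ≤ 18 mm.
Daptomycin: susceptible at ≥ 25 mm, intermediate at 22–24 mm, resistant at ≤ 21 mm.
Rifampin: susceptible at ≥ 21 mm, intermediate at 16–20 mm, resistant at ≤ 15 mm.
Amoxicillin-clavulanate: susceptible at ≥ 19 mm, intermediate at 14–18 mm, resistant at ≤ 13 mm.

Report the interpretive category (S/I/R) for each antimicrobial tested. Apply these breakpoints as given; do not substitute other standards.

S, R, R, R

Tigecycline (14 mm) ≥ 14 mm — susceptible
Levofloxacin: 12 mm is ≤ 16 mm — R
Imipenem: 11 mm is ≤ 18 mm — R
Daptomycin: 21 mm is ≤ 21 mm — R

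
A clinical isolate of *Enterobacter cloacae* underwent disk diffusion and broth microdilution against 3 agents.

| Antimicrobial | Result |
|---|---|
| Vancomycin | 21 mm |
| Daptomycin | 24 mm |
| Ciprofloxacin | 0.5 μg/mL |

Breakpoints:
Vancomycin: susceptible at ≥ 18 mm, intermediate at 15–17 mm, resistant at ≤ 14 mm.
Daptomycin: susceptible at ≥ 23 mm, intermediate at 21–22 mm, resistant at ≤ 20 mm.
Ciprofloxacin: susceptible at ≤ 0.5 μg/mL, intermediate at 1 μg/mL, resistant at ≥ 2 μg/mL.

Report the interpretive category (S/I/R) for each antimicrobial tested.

Vancomycin (21 mm) ≥ 18 mm → S
Daptomycin: 24 mm is ≥ 23 mm — susceptible
Ciprofloxacin: 0.5 μg/mL is ≤ 0.5 μg/mL — S

S, S, S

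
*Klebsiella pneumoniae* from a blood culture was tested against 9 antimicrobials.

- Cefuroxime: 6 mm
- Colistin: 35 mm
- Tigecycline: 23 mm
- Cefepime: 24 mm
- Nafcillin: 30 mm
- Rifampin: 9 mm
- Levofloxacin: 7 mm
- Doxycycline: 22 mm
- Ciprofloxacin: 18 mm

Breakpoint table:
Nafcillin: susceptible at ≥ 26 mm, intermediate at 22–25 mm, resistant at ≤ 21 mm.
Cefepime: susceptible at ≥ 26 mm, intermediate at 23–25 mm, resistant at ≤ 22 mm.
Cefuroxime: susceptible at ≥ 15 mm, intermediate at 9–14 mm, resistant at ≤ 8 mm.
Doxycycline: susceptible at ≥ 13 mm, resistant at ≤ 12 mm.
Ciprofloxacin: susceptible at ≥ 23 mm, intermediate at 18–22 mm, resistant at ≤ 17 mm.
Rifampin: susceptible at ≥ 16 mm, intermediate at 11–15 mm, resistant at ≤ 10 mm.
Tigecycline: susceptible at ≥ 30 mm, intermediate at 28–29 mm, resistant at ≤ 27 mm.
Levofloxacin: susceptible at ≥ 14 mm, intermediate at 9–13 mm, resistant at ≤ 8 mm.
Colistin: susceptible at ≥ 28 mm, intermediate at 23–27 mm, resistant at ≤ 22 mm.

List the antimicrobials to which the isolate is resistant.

cefuroxime, tigecycline, rifampin, levofloxacin

Cefuroxime 6 mm: ≤ 8 mm → resistant
Colistin (35 mm) ≥ 28 mm — Susceptible
Tigecycline: 23 mm is ≤ 27 mm → R
Cefepime: 24 mm is in 23–25 mm ⇒ I
Nafcillin 30 mm: ≥ 26 mm → susceptible
Rifampin: 9 mm is ≤ 10 mm ⇒ R
Levofloxacin: 7 mm is ≤ 8 mm ⇒ resistant
Doxycycline: 22 mm is ≥ 13 mm — Susceptible
Ciprofloxacin 18 mm: in 18–22 mm → intermediate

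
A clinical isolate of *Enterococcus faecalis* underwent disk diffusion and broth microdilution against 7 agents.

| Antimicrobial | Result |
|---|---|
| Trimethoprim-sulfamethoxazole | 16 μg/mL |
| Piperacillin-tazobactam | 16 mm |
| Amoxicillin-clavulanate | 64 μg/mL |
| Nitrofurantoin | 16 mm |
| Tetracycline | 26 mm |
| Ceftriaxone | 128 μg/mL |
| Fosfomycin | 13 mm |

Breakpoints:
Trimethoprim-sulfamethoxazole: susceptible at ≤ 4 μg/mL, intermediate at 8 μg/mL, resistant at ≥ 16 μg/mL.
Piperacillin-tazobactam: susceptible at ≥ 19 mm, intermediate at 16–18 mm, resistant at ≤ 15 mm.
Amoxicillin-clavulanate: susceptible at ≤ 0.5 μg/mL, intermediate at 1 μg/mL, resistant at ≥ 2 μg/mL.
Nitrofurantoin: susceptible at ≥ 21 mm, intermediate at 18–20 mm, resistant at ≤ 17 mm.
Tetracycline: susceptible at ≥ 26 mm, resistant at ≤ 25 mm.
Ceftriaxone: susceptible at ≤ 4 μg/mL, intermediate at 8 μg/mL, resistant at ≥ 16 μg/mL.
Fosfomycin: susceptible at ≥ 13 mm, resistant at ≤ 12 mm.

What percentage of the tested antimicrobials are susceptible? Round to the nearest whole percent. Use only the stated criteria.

29%

Trimethoprim-sulfamethoxazole: 16 μg/mL is ≥ 16 μg/mL — Resistant
Piperacillin-tazobactam 16 mm: in 16–18 mm → Intermediate
Amoxicillin-clavulanate 64 μg/mL: ≥ 2 μg/mL → resistant
Nitrofurantoin 16 mm: ≤ 17 mm — R
Tetracycline 26 mm: ≥ 26 mm ⇒ S
Ceftriaxone: 128 μg/mL is ≥ 16 μg/mL → resistant
Fosfomycin 13 mm: ≥ 13 mm ⇒ susceptible
Susceptible: 2/7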